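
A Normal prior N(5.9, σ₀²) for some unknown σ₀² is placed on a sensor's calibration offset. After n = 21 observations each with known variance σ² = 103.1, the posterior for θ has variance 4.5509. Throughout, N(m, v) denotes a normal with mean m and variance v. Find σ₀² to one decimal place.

σ₀² = 62.3

Posterior precision equals prior precision plus data precision: 1/σ_n² = 1/σ₀² + n/σ².
So 1/σ₀² = 1/4.5509 − 21/103.1 = 0.219737 − 0.203686 = 0.016051.
Hence σ₀² = 1/0.016051 ≈ 62.3.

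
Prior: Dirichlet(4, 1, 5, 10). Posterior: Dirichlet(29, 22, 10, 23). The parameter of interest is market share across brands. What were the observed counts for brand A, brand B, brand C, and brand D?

For a Dirichlet(α) prior with multinomial counts c, the posterior is Dirichlet(α + c) componentwise.
Counts are posterior − prior componentwise: 29−4=25, 22−1=21, 10−5=5, 23−10=13.

counts (25, 21, 5, 13)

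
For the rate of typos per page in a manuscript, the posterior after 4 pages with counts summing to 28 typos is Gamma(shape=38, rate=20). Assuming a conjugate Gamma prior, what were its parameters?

A Gamma(α, β) prior (rate parametrization) on a Poisson rate with n observations summing to S gives posterior Gamma(α+S, β+n).
So α = 38 − 28 = 10 and β = 20 − 4 = 16.

Gamma(shape=10, rate=16)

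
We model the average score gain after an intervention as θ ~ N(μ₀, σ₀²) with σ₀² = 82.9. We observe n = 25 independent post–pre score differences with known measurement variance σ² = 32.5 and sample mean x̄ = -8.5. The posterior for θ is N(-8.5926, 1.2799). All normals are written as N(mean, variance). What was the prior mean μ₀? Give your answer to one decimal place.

The posterior mean is a precision-weighted average: μ_n = (τ₀μ₀ + τ_data·x̄)/(τ₀+τ_data), with τ₀=1/σ₀² and τ_data=n/σ².
Here τ₀ = 1/82.9 = 0.012063 and τ_data = 25/32.5 = 0.769231, so τ_n = 0.781294.
Rearranging for μ₀: μ₀ = (μ_n·τ_n − τ_data·x̄)/τ₀ = (-8.5926·0.781294 − 0.769231·-8.5) / 0.012063 = -0.174883/0.012063 ≈ -14.5.

μ₀ = -14.5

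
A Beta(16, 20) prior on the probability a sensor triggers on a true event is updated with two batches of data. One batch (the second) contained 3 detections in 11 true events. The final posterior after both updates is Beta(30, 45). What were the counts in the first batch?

Sequential conjugate updates are equivalent to a single update on the pooled data, so total successes = posterior α − prior α and total failures = posterior β − prior β.
Total across both batches: 30−16=14 detections, 45−20=25 misses.
Subtract the second batch: 14−3=11 detections and 25−8=17 misses.

11 detections and 17 misses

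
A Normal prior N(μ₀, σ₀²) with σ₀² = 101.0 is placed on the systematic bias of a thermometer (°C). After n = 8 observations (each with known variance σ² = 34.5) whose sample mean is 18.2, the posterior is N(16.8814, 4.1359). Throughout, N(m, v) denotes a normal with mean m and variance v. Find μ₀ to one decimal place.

The posterior mean is a precision-weighted average: μ_n = (τ₀μ₀ + τ_data·x̄)/(τ₀+τ_data), with τ₀=1/σ₀² and τ_data=n/σ².
Here τ₀ = 1/101.0 = 0.009901 and τ_data = 8/34.5 = 0.231884, so τ_n = 0.241785.
Rearranging for μ₀: μ₀ = (μ_n·τ_n − τ_data·x̄)/τ₀ = (16.8814·0.241785 − 0.231884·18.2) / 0.009901 = -0.138620/0.009901 ≈ -14.0.

μ₀ = -14.0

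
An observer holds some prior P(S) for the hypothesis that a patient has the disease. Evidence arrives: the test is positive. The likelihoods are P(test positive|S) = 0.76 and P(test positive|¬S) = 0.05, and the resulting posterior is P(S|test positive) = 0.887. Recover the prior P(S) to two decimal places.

In odds form, posterior odds = prior odds × likelihood ratio, so prior odds = posterior odds ÷ LR.
Posterior odds = 0.887/(1−0.887) = 7.8496. LR = 0.76/0.05 = 15.2000.
Prior odds = 7.8496/15.2000 = 0.5164, so P(S) = 0.5164/(1+0.5164) ≈ 0.34.

P(S) = 0.34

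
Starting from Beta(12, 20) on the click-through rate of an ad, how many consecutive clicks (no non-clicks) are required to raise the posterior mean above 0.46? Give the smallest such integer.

k = 6

After k clicks and 0 non-clicks the posterior is Beta(12+k, 20), with mean (12+k)/(12+20+k).
Set (12+k)/(32+k) > 0.46 and solve: k > (0.46·32 − 12)/(1 − 0.46) = 5.037.
The smallest integer exceeding 5.037 is 6, and checking k=6: (18)/(38) = 0.4737 > 0.46.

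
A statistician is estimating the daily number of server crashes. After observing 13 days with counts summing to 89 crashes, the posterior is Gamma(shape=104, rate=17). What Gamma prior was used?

Gamma–Poisson conjugacy: posterior shape = α + Σxᵢ, posterior rate = β + n.
So α = 104 − 89 = 15 and β = 17 − 13 = 4.

Gamma(shape=15, rate=4)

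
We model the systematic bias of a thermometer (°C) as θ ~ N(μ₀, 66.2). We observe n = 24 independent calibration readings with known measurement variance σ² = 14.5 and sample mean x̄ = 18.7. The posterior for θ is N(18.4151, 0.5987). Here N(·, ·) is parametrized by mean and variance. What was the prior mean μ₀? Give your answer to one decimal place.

μ₀ = -12.8

The posterior mean is a precision-weighted average: μ_n = (τ₀μ₀ + τ_data·x̄)/(τ₀+τ_data), with τ₀=1/σ₀² and τ_data=n/σ².
Here τ₀ = 1/66.2 = 0.015106 and τ_data = 24/14.5 = 1.655172, so τ_n = 1.670278.
Rearranging for μ₀: μ₀ = (μ_n·τ_n − τ_data·x̄)/τ₀ = (18.4151·1.670278 − 1.655172·18.7) / 0.015106 = -0.193380/0.015106 ≈ -12.8.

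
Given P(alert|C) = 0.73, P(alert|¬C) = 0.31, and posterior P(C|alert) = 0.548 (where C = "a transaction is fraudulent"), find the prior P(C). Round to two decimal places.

P(C) = 0.34

Bayes' rule in odds form gives O(C|E) = O(C)·[P(E|C)/P(E|¬C)], hence O(C) = O(C|E)/LR.
Posterior odds = 0.548/(1−0.548) = 1.2124. LR = 0.73/0.31 = 2.3548.
Prior odds = 1.2124/2.3548 = 0.5149, so P(C) = 0.5149/(1+0.5149) ≈ 0.34.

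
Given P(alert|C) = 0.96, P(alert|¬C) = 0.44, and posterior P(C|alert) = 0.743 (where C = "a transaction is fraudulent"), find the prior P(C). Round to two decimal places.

P(C) = 0.57

In odds form, posterior odds = prior odds × likelihood ratio, so prior odds = posterior odds ÷ LR.
Posterior odds = 0.743/(1−0.743) = 2.8911. LR = 0.96/0.44 = 2.1818.
Prior odds = 2.8911/2.1818 = 1.3251, so P(C) = 1.3251/(1+1.3251) ≈ 0.57.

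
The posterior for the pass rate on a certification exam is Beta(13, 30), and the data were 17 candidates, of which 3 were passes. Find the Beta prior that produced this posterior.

Beta(10, 16)

Beta is conjugate to the binomial likelihood: posterior = Beta(a+s, b+f).
So a = 13 − 3 = 10 and b = 30 − 14 = 16.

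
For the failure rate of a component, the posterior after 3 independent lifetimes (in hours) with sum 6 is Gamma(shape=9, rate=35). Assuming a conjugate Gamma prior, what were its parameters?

Gamma–exponential conjugacy: posterior shape = α + n, posterior rate = β + Σtᵢ.
So α = 9 − 3 = 6 and β = 35 − 6 = 29.

Gamma(shape=6, rate=29)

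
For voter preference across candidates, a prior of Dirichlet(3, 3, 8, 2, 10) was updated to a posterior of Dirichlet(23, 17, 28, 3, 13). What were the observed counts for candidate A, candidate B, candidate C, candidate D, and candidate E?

For a Dirichlet(α) prior with multinomial counts c, the posterior is Dirichlet(α + c) componentwise.
Counts are posterior − prior componentwise: 23−3=20, 17−3=14, 28−8=20, 3−2=1, 13−10=3.

counts (20, 14, 20, 1, 3)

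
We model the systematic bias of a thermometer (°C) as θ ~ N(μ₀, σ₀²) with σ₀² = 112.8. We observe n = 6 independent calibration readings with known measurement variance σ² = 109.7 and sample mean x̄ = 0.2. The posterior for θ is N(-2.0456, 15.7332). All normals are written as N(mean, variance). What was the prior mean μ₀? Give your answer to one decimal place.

μ₀ = -15.9

With known observation variance, the Normal–Normal posterior has precision τ_n = τ₀ + n/σ² and mean μ_n = (τ₀μ₀ + (n/σ²)x̄)/τ_n.
Here τ₀ = 1/112.8 = 0.008865 and τ_data = 6/109.7 = 0.054695, so τ_n = 0.063560.
Rearranging for μ₀: μ₀ = (μ_n·τ_n − τ_data·x̄)/τ₀ = (-2.0456·0.063560 − 0.054695·0.2) / 0.008865 = -0.140957/0.008865 ≈ -15.9.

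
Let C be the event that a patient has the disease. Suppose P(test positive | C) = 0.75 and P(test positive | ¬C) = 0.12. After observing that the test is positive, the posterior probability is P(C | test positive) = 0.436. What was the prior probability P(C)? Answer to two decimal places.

P(C) = 0.11

Bayes' rule in odds form gives O(C|E) = O(C)·[P(E|C)/P(E|¬C)], hence O(C) = O(C|E)/LR.
Posterior odds = 0.436/(1−0.436) = 0.7730. LR = 0.75/0.12 = 6.2500.
Prior odds = 0.7730/6.2500 = 0.1237, so P(C) = 0.1237/(1+0.1237) ≈ 0.11.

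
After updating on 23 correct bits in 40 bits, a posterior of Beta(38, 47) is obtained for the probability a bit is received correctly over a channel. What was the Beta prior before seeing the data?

Beta(15, 30)

Under Beta–binomial conjugacy the posterior parameters are (a+s, b+f).
So a = 38 − 23 = 15 and b = 47 − 17 = 30.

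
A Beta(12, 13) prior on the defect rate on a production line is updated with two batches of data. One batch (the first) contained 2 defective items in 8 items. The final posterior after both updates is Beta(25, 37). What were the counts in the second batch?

11 defective items and 18 good items

Sequential conjugate updates are equivalent to a single update on the pooled data, so total successes = posterior α − prior α and total failures = posterior β − prior β.
Total across both batches: 25−12=13 defective items, 37−13=24 good items.
Subtract the first batch: 13−2=11 defective items and 24−6=18 good items.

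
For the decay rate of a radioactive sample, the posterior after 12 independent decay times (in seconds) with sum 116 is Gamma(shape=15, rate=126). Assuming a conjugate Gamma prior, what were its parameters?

For an exponential likelihood with a Gamma(α, β) prior on the rate, n observations with total T give posterior Gamma(α+n, β+T).
So α = 15 − 12 = 3 and β = 126 − 116 = 10.

Gamma(shape=3, rate=10)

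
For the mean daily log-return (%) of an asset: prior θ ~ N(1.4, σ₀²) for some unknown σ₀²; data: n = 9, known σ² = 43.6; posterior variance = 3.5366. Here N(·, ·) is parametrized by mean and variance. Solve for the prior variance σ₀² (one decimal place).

σ₀² = 13.1

Posterior precision equals prior precision plus data precision: 1/σ_n² = 1/σ₀² + n/σ².
So 1/σ₀² = 1/3.5366 − 9/43.6 = 0.282757 − 0.206422 = 0.076335.
Hence σ₀² = 1/0.076335 ≈ 13.1.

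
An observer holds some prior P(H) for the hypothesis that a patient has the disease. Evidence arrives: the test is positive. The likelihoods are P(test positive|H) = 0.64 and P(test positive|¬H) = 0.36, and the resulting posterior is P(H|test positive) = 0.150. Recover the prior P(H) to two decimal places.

P(H) = 0.09

In odds form, posterior odds = prior odds × likelihood ratio, so prior odds = posterior odds ÷ LR.
Posterior odds = 0.150/(1−0.150) = 0.1765. LR = 0.64/0.36 = 1.7778.
Prior odds = 0.1765/1.7778 = 0.0993, so P(H) = 0.0993/(1+0.0993) ≈ 0.09.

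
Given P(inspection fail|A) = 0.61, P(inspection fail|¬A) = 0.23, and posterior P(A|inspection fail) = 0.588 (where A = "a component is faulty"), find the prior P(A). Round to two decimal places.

P(A) = 0.35

In odds form, posterior odds = prior odds × likelihood ratio, so prior odds = posterior odds ÷ LR.
Posterior odds = 0.588/(1−0.588) = 1.4272. LR = 0.61/0.23 = 2.6522.
Prior odds = 1.4272/2.6522 = 0.5381, so P(A) = 0.5381/(1+0.5381) ≈ 0.35.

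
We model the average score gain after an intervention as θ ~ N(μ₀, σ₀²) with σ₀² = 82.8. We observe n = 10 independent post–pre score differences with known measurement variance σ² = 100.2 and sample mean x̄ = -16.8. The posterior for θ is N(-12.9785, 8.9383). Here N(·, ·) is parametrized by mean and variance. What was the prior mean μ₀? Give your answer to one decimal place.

μ₀ = 18.6

The posterior mean is a precision-weighted average: μ_n = (τ₀μ₀ + τ_data·x̄)/(τ₀+τ_data), with τ₀=1/σ₀² and τ_data=n/σ².
Here τ₀ = 1/82.8 = 0.012077 and τ_data = 10/100.2 = 0.099800, so τ_n = 0.111877.
Rearranging for μ₀: μ₀ = (μ_n·τ_n − τ_data·x̄)/τ₀ = (-12.9785·0.111877 − 0.099800·-16.8) / 0.012077 = 0.224644/0.012077 ≈ 18.6.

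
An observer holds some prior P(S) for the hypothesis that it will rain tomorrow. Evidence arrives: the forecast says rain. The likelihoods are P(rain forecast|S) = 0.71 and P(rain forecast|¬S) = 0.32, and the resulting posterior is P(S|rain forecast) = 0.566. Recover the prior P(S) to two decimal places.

P(S) = 0.37

In odds form, posterior odds = prior odds × likelihood ratio, so prior odds = posterior odds ÷ LR.
Posterior odds = 0.566/(1−0.566) = 1.3041. LR = 0.71/0.32 = 2.2188.
Prior odds = 1.3041/2.2188 = 0.5878, so P(S) = 0.5878/(1+0.5878) ≈ 0.37.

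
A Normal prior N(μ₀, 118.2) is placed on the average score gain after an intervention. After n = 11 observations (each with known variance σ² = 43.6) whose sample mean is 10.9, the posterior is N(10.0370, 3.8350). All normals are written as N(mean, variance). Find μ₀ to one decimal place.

With known observation variance, the Normal–Normal posterior has precision τ_n = τ₀ + n/σ² and mean μ_n = (τ₀μ₀ + (n/σ²)x̄)/τ_n.
Here τ₀ = 1/118.2 = 0.008460 and τ_data = 11/43.6 = 0.252294, so τ_n = 0.260754.
Rearranging for μ₀: μ₀ = (μ_n·τ_n − τ_data·x̄)/τ₀ = (10.0370·0.260754 − 0.252294·10.9) / 0.008460 = -0.132817/0.008460 ≈ -15.7.

μ₀ = -15.7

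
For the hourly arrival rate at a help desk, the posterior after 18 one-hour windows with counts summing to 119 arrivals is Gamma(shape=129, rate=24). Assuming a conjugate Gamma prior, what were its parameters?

Gamma(shape=10, rate=6)

A Gamma(α, β) prior (rate parametrization) on a Poisson rate with n observations summing to S gives posterior Gamma(α+S, β+n).
So α = 129 − 119 = 10 and β = 24 − 18 = 6.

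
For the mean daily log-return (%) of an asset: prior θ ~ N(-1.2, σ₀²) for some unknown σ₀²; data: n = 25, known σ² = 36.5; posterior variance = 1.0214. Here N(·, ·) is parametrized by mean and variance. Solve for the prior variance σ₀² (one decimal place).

For the Normal–Normal model with known σ², precisions add: τ_n = τ₀ + n/σ².
So 1/σ₀² = 1/1.0214 − 25/36.5 = 0.979048 − 0.684932 = 0.294116.
Hence σ₀² = 1/0.294116 ≈ 3.4.

σ₀² = 3.4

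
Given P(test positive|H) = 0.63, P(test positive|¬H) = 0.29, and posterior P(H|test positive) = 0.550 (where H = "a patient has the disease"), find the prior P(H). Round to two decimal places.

P(H) = 0.36

In odds form, posterior odds = prior odds × likelihood ratio, so prior odds = posterior odds ÷ LR.
Posterior odds = 0.550/(1−0.550) = 1.2222. LR = 0.63/0.29 = 2.1724.
Prior odds = 1.2222/2.1724 = 0.5626, so P(H) = 0.5626/(1+0.5626) ≈ 0.36.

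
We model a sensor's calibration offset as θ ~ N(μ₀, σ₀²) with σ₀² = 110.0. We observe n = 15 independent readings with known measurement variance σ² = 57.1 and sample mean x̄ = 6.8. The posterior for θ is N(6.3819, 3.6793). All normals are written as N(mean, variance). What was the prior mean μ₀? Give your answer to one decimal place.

μ₀ = -5.7

The posterior mean is a precision-weighted average: μ_n = (τ₀μ₀ + τ_data·x̄)/(τ₀+τ_data), with τ₀=1/σ₀² and τ_data=n/σ².
Here τ₀ = 1/110.0 = 0.009091 and τ_data = 15/57.1 = 0.262697, so τ_n = 0.271788.
Rearranging for μ₀: μ₀ = (μ_n·τ_n − τ_data·x̄)/τ₀ = (6.3819·0.271788 − 0.262697·6.8) / 0.009091 = -0.051816/0.009091 ≈ -5.7.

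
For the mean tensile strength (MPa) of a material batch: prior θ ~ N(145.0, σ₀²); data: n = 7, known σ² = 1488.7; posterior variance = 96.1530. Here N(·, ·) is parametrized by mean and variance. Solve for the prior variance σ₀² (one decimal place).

σ₀² = 175.5

For the Normal–Normal model with known σ², precisions add: τ_n = τ₀ + n/σ².
So 1/σ₀² = 1/96.1530 − 7/1488.7 = 0.010400 − 0.004702 = 0.005698.
Hence σ₀² = 1/0.005698 ≈ 175.5.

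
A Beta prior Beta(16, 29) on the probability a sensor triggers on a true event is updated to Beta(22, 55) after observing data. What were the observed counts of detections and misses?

6 detections and 26 misses

A Beta(a, b) prior with s successes and f failures in binomial data gives a Beta(a+s, b+f) posterior.
So s = 22 − 16 = 6 and f = 55 − 29 = 26.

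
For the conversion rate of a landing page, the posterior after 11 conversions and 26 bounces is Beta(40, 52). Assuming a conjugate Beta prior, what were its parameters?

Beta(29, 26)

Under Beta–binomial conjugacy the posterior parameters are (α+s, β+f).
Subtract the data counts: 40−11=29, 52−26=26.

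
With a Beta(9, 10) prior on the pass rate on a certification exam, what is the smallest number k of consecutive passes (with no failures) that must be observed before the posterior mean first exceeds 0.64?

After k passes and 0 failures the posterior is Beta(9+k, 10), with mean (9+k)/(9+10+k).
Set (9+k)/(19+k) > 0.64 and solve: k > (0.64·19 − 9)/(1 − 0.64) = 8.778.
The smallest integer exceeding 8.778 is 9.

k = 9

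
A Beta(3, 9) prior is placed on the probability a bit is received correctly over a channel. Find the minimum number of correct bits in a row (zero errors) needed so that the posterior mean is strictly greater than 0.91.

After k correct bits and 0 errors the posterior is Beta(3+k, 9), with mean (3+k)/(3+9+k).
Set (3+k)/(12+k) > 0.91 and solve: k > (0.91·12 − 3)/(1 − 0.91) = 88.000.
The smallest integer exceeding 88.000 is 89.

k = 89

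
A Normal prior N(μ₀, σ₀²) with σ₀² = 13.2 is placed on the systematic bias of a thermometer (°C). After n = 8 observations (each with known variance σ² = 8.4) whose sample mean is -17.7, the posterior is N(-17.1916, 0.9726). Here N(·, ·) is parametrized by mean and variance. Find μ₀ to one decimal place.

The posterior mean is a precision-weighted average: μ_n = (τ₀μ₀ + τ_data·x̄)/(τ₀+τ_data), with τ₀=1/σ₀² and τ_data=n/σ².
Here τ₀ = 1/13.2 = 0.075758 and τ_data = 8/8.4 = 0.952381, so τ_n = 1.028139.
Rearranging for μ₀: μ₀ = (μ_n·τ_n − τ_data·x̄)/τ₀ = (-17.1916·1.028139 − 0.952381·-17.7) / 0.075758 = -0.818211/0.075758 ≈ -10.8.

μ₀ = -10.8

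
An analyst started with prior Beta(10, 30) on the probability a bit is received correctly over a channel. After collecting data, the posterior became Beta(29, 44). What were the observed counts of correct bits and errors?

A Beta(a, b) prior with s successes and f failures in binomial data gives a Beta(a+s, b+f) posterior.
Match parameters: s=29−10=19, f=44−30=14.

19 correct bits and 14 errors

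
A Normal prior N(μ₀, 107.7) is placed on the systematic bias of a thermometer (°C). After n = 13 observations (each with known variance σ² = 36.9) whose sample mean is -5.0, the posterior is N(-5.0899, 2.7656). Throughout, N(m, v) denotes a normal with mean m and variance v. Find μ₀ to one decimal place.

With known observation variance, the Normal–Normal posterior has precision τ_n = τ₀ + n/σ² and mean μ_n = (τ₀μ₀ + (n/σ²)x̄)/τ_n.
Here τ₀ = 1/107.7 = 0.009285 and τ_data = 13/36.9 = 0.352304, so τ_n = 0.361589.
Rearranging for μ₀: μ₀ = (μ_n·τ_n − τ_data·x̄)/τ₀ = (-5.0899·0.361589 − 0.352304·-5.0) / 0.009285 = -0.078932/0.009285 ≈ -8.5.

μ₀ = -8.5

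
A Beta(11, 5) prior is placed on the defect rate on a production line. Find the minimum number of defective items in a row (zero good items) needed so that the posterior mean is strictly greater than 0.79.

k = 8

After k defective items and 0 good items the posterior is Beta(11+k, 5), with mean (11+k)/(11+5+k).
Set (11+k)/(16+k) > 0.79 and solve: k > (0.79·16 − 11)/(1 − 0.79) = 7.810.
The smallest integer exceeding 7.810 is 8.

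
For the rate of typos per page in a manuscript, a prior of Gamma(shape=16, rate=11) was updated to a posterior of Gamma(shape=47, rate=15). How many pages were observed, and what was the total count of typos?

n = 4 pages with total 31 typos

Gamma–Poisson conjugacy: posterior shape = α + Σxᵢ, posterior rate = β + n.
Matching: Σxᵢ = 47 − 16 = 31 and n = 15 − 11 = 4.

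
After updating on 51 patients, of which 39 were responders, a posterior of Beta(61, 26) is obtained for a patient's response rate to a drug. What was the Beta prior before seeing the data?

Beta is conjugate to the binomial likelihood: posterior = Beta(a+s, b+f).
Subtract the data counts: 61−39=22, 26−12=14.

Beta(22, 14)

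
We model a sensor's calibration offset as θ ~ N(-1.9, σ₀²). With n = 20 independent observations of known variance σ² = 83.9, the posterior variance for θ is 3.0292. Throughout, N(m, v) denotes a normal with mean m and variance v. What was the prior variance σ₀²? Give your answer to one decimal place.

σ₀² = 10.9

Posterior precision equals prior precision plus data precision: 1/σ_n² = 1/σ₀² + n/σ².
So 1/σ₀² = 1/3.0292 − 20/83.9 = 0.330120 − 0.238379 = 0.091741.
Hence σ₀² = 1/0.091741 ≈ 10.9.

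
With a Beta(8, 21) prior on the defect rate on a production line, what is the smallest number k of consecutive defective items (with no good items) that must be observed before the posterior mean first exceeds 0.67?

After k defective items and 0 good items the posterior is Beta(8+k, 21), with mean (8+k)/(8+21+k).
Set (8+k)/(29+k) > 0.67 and solve: k > (0.67·29 − 8)/(1 − 0.67) = 34.636.
The smallest integer exceeding 34.636 is 35.

k = 35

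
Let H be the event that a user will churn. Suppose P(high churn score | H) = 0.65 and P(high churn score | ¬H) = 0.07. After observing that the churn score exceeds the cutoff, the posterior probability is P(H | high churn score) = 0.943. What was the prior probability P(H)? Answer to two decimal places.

P(H) = 0.64

In odds form, posterior odds = prior odds × likelihood ratio, so prior odds = posterior odds ÷ LR.
Posterior odds = 0.943/(1−0.943) = 16.5439. LR = 0.65/0.07 = 9.2857.
Prior odds = 16.5439/9.2857 = 1.7817, so P(H) = 1.7817/(1+1.7817) ≈ 0.64.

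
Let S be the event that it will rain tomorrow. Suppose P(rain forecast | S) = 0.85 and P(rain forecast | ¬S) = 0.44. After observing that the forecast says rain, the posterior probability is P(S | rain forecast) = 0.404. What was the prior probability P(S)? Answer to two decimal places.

P(S) = 0.26

In odds form, posterior odds = prior odds × likelihood ratio, so prior odds = posterior odds ÷ LR.
Posterior odds = 0.404/(1−0.404) = 0.6779. LR = 0.85/0.44 = 1.9318.
Prior odds = 0.6779/1.9318 = 0.3509, so P(S) = 0.3509/(1+0.3509) ≈ 0.26.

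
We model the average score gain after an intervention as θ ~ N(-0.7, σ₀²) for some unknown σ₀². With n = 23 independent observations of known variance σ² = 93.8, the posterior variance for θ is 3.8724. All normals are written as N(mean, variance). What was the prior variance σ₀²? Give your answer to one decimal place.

σ₀² = 76.7

For the Normal–Normal model with known σ², precisions add: τ_n = τ₀ + n/σ².
So 1/σ₀² = 1/3.8724 − 23/93.8 = 0.258238 − 0.245203 = 0.013035.
Hence σ₀² = 1/0.013035 ≈ 76.7.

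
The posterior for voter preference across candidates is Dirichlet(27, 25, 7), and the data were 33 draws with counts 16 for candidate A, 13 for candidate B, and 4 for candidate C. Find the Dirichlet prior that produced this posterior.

Dirichlet(11, 12, 3)

For a Dirichlet(α) prior with multinomial counts c, the posterior is Dirichlet(α + c) componentwise.
Subtract each count from the matching posterior parameter: 27−16=11, 25−13=12, 7−4=3.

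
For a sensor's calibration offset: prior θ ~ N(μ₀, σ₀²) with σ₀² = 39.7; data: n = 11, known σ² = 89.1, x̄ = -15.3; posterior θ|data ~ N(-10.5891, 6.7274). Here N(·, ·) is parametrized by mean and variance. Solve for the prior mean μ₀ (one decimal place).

The posterior mean is a precision-weighted average: μ_n = (τ₀μ₀ + τ_data·x̄)/(τ₀+τ_data), with τ₀=1/σ₀² and τ_data=n/σ².
Here τ₀ = 1/39.7 = 0.025189 and τ_data = 11/89.1 = 0.123457, so τ_n = 0.148646.
Rearranging for μ₀: μ₀ = (μ_n·τ_n − τ_data·x̄)/τ₀ = (-10.5891·0.148646 − 0.123457·-15.3) / 0.025189 = 0.314865/0.025189 ≈ 12.5.

μ₀ = 12.5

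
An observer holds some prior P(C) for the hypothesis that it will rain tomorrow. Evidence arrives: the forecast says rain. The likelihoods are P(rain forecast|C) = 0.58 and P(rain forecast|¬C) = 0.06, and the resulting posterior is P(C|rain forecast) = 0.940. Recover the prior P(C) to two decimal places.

Bayes' rule in odds form gives O(C|E) = O(C)·[P(E|C)/P(E|¬C)], hence O(C) = O(C|E)/LR.
Posterior odds = 0.940/(1−0.940) = 15.6667. LR = 0.58/0.06 = 9.6667.
Prior odds = 15.6667/9.6667 = 1.6207, so P(C) = 1.6207/(1+1.6207) ≈ 0.62.

P(C) = 0.62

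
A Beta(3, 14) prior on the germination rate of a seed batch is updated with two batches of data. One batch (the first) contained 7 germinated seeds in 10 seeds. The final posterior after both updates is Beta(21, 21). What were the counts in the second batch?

Because Beta–binomial updating is additive in the counts, the combined data contributed (α_post−α_prior, β_post−β_prior) successes and failures.
Total across both batches: 21−3=18 germinated seeds, 21−14=7 non-germinating seeds.
Subtract the first batch: 18−7=11 germinated seeds and 7−3=4 non-germinating seeds.

11 germinated seeds and 4 non-germinating seeds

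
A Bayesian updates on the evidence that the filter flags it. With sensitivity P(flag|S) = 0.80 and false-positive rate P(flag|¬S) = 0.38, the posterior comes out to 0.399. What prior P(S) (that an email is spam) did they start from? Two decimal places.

P(S) = 0.24

Bayes' rule in odds form gives O(S|E) = O(S)·[P(E|S)/P(E|¬S)], hence O(S) = O(S|E)/LR.
Posterior odds = 0.399/(1−0.399) = 0.6639. LR = 0.80/0.38 = 2.1053.
Prior odds = 0.6639/2.1053 = 0.3153, so P(S) = 0.3153/(1+0.3153) ≈ 0.24.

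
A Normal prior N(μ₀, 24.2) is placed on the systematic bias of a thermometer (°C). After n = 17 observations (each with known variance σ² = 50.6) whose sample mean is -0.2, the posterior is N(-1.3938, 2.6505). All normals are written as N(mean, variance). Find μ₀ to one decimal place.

μ₀ = -11.1

The posterior mean is a precision-weighted average: μ_n = (τ₀μ₀ + τ_data·x̄)/(τ₀+τ_data), with τ₀=1/σ₀² and τ_data=n/σ².
Here τ₀ = 1/24.2 = 0.041322 and τ_data = 17/50.6 = 0.335968, so τ_n = 0.377290.
Rearranging for μ₀: μ₀ = (μ_n·τ_n − τ_data·x̄)/τ₀ = (-1.3938·0.377290 − 0.335968·-0.2) / 0.041322 = -0.458673/0.041322 ≈ -11.1.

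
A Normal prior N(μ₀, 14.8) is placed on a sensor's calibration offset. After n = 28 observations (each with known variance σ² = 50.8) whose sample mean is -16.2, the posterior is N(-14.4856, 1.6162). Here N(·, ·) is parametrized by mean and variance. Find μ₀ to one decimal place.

The posterior mean is a precision-weighted average: μ_n = (τ₀μ₀ + τ_data·x̄)/(τ₀+τ_data), with τ₀=1/σ₀² and τ_data=n/σ².
Here τ₀ = 1/14.8 = 0.067568 and τ_data = 28/50.8 = 0.551181, so τ_n = 0.618749.
Rearranging for μ₀: μ₀ = (μ_n·τ_n − τ_data·x̄)/τ₀ = (-14.4856·0.618749 − 0.551181·-16.2) / 0.067568 = -0.033818/0.067568 ≈ -0.5.

μ₀ = -0.5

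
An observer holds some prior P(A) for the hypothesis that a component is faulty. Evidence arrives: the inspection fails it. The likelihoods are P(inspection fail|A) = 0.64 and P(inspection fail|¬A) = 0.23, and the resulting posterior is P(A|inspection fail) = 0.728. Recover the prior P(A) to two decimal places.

In odds form, posterior odds = prior odds × likelihood ratio, so prior odds = posterior odds ÷ LR.
Posterior odds = 0.728/(1−0.728) = 2.6765. LR = 0.64/0.23 = 2.7826.
Prior odds = 2.6765/2.7826 = 0.9619, so P(A) = 0.9619/(1+0.9619) ≈ 0.49.

P(A) = 0.49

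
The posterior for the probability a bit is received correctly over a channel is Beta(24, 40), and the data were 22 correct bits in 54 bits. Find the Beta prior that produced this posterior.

Beta(2, 8)

A Beta(α, β) prior with s successes and f failures in binomial data gives a Beta(α+s, β+f) posterior.
So α = 24 − 22 = 2 and β = 40 − 32 = 8.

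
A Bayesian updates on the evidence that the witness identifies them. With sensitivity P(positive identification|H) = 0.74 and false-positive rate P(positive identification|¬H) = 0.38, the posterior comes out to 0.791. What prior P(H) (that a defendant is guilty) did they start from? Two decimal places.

P(H) = 0.66

Bayes' rule in odds form gives O(H|E) = O(H)·[P(E|H)/P(E|¬H)], hence O(H) = O(H|E)/LR.
Posterior odds = 0.791/(1−0.791) = 3.7847. LR = 0.74/0.38 = 1.9474.
Prior odds = 3.7847/1.9474 = 1.9435, so P(H) = 1.9435/(1+1.9435) ≈ 0.66.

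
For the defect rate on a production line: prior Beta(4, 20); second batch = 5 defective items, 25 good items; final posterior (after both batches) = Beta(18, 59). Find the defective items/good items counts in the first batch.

9 defective items and 14 good items

Sequential conjugate updates are equivalent to a single update on the pooled data, so total successes = posterior α − prior α and total failures = posterior β − prior β.
Total across both batches: 18−4=14 defective items, 59−20=39 good items.
Subtract the second batch: 14−5=9 defective items and 39−25=14 good items.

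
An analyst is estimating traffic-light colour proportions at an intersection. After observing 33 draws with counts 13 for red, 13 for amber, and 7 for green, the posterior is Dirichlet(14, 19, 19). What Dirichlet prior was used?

Dirichlet(1, 6, 12)

For a Dirichlet(α) prior with multinomial counts c, the posterior is Dirichlet(α + c) componentwise.
Subtract each count from the matching posterior parameter: 14−13=1, 19−13=6, 19−7=12.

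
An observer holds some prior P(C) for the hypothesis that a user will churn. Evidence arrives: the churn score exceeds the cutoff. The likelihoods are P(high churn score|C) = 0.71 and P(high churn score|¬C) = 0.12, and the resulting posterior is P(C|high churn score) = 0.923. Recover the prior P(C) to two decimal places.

P(C) = 0.67

Bayes' rule in odds form gives O(C|E) = O(C)·[P(E|C)/P(E|¬C)], hence O(C) = O(C|E)/LR.
Posterior odds = 0.923/(1−0.923) = 11.9870. LR = 0.71/0.12 = 5.9167.
Prior odds = 11.9870/5.9167 = 2.0260, so P(C) = 2.0260/(1+2.0260) ≈ 0.67.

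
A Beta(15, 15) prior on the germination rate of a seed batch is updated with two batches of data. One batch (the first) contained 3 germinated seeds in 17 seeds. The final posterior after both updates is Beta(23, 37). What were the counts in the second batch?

Sequential conjugate updates are equivalent to a single update on the pooled data, so total successes = posterior α − prior α and total failures = posterior β − prior β.
Total across both batches: 23−15=8 germinated seeds, 37−15=22 non-germinating seeds.
Subtract the first batch: 8−3=5 germinated seeds and 22−14=8 non-germinating seeds.

5 germinated seeds and 8 non-germinating seeds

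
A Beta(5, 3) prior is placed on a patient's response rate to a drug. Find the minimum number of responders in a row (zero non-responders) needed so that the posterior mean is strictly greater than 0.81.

k = 8

After k responders and 0 non-responders the posterior is Beta(5+k, 3), with mean (5+k)/(5+3+k).
Set (5+k)/(8+k) > 0.81 and solve: k > (0.81·8 − 5)/(1 − 0.81) = 7.789.
The smallest integer exceeding 7.789 is 8, and checking k=8: (13)/(16) = 0.8125 > 0.81.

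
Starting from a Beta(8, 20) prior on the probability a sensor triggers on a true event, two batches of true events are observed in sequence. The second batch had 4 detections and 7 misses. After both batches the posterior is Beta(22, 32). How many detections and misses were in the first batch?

Sequential conjugate updates are equivalent to a single update on the pooled data, so total successes = posterior α − prior α and total failures = posterior β − prior β.
Total across both batches: 22−8=14 detections, 32−20=12 misses.
Subtract the second batch: 14−4=10 detections and 12−7=5 misses.

10 detections and 5 misses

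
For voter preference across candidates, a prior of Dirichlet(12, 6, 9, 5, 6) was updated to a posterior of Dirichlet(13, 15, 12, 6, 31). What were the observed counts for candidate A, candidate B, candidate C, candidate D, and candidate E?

counts (1, 9, 3, 1, 25)

For a Dirichlet(α) prior with multinomial counts c, the posterior is Dirichlet(α + c) componentwise.
Counts are posterior − prior componentwise: 13−12=1, 15−6=9, 12−9=3, 6−5=1, 31−6=25.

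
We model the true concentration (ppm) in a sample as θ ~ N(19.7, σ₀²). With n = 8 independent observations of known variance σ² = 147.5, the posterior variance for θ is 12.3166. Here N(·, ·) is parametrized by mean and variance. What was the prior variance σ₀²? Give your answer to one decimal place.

For the Normal–Normal model with known σ², precisions add: τ_n = τ₀ + n/σ².
So 1/σ₀² = 1/12.3166 − 8/147.5 = 0.081191 − 0.054237 = 0.026954.
Hence σ₀² = 1/0.026954 ≈ 37.1.

σ₀² = 37.1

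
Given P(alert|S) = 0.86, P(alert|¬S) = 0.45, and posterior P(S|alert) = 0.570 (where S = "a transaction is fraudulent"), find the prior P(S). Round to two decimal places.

Bayes' rule in odds form gives O(S|E) = O(S)·[P(E|S)/P(E|¬S)], hence O(S) = O(S|E)/LR.
Posterior odds = 0.570/(1−0.570) = 1.3256. LR = 0.86/0.45 = 1.9111.
Prior odds = 1.3256/1.9111 = 0.6936, so P(S) = 0.6936/(1+0.6936) ≈ 0.41.

P(S) = 0.41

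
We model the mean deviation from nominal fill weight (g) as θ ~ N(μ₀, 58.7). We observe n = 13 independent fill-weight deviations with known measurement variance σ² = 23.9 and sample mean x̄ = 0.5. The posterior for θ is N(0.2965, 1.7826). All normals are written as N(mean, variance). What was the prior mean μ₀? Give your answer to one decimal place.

μ₀ = -6.2

With known observation variance, the Normal–Normal posterior has precision τ_n = τ₀ + n/σ² and mean μ_n = (τ₀μ₀ + (n/σ²)x̄)/τ_n.
Here τ₀ = 1/58.7 = 0.017036 and τ_data = 13/23.9 = 0.543933, so τ_n = 0.560969.
Rearranging for μ₀: μ₀ = (μ_n·τ_n − τ_data·x̄)/τ₀ = (0.2965·0.560969 − 0.543933·0.5) / 0.017036 = -0.105639/0.017036 ≈ -6.2.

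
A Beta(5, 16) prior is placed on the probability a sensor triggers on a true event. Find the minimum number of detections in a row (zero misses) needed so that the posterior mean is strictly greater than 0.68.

k = 30

After k detections and 0 misses the posterior is Beta(5+k, 16), with mean (5+k)/(5+16+k).
Set (5+k)/(21+k) > 0.68 and solve: k > (0.68·21 − 5)/(1 − 0.68) = 29.000.
The smallest integer exceeding 29.000 is 30.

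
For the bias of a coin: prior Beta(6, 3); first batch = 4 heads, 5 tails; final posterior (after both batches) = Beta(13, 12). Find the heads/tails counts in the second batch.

3 heads and 4 tails

Because Beta–binomial updating is additive in the counts, the combined data contributed (α_post−α_prior, β_post−β_prior) successes and failures.
Total across both batches: 13−6=7 heads, 12−3=9 tails.
Subtract the first batch: 7−4=3 heads and 9−5=4 tails.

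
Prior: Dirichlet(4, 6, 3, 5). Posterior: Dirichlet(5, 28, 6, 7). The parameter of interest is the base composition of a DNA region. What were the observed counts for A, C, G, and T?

counts (1, 22, 3, 2)

For a Dirichlet(α) prior with multinomial counts c, the posterior is Dirichlet(α + c) componentwise.
Counts are posterior − prior componentwise: 5−4=1, 28−6=22, 6−3=3, 7−5=2.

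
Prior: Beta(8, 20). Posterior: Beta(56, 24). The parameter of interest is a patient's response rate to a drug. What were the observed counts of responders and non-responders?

48 responders and 4 non-responders

A Beta(α, β) prior with s successes and f failures in binomial data gives a Beta(α+s, β+f) posterior.
So s = 56 − 8 = 48 and f = 24 − 20 = 4.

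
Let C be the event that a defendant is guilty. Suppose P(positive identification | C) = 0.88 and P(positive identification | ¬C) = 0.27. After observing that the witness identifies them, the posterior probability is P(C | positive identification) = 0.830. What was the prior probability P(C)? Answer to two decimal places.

P(C) = 0.60

In odds form, posterior odds = prior odds × likelihood ratio, so prior odds = posterior odds ÷ LR.
Posterior odds = 0.830/(1−0.830) = 4.8824. LR = 0.88/0.27 = 3.2593.
Prior odds = 4.8824/3.2593 = 1.4980, so P(C) = 1.4980/(1+1.4980) ≈ 0.60.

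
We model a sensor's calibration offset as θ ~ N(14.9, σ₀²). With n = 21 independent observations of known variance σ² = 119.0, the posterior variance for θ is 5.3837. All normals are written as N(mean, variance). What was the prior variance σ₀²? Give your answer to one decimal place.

σ₀² = 107.8

For the Normal–Normal model with known σ², precisions add: τ_n = τ₀ + n/σ².
So 1/σ₀² = 1/5.3837 − 21/119.0 = 0.185746 − 0.176471 = 0.009275.
Hence σ₀² = 1/0.009275 ≈ 107.8.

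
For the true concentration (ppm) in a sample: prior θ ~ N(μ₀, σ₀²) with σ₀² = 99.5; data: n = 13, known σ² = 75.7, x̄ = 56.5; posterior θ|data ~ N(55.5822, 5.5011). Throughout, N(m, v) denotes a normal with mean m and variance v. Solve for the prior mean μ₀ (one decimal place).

The posterior mean is a precision-weighted average: μ_n = (τ₀μ₀ + τ_data·x̄)/(τ₀+τ_data), with τ₀=1/σ₀² and τ_data=n/σ².
Here τ₀ = 1/99.5 = 0.010050 and τ_data = 13/75.7 = 0.171731, so τ_n = 0.181781.
Rearranging for μ₀: μ₀ = (μ_n·τ_n − τ_data·x̄)/τ₀ = (55.5822·0.181781 − 0.171731·56.5) / 0.010050 = 0.400986/0.010050 ≈ 39.9.

μ₀ = 39.9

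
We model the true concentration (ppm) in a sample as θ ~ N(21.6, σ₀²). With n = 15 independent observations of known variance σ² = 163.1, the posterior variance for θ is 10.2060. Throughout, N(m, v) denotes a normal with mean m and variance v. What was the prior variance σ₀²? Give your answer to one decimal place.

For the Normal–Normal model with known σ², precisions add: τ_n = τ₀ + n/σ².
So 1/σ₀² = 1/10.2060 − 15/163.1 = 0.097982 − 0.091968 = 0.006014.
Hence σ₀² = 1/0.006014 ≈ 166.3.

σ₀² = 166.3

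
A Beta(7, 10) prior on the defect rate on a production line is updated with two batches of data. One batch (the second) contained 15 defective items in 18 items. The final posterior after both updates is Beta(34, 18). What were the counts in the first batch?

12 defective items and 5 good items

Because Beta–binomial updating is additive in the counts, the combined data contributed (α_post−α_prior, β_post−β_prior) successes and failures.
Total across both batches: 34−7=27 defective items, 18−10=8 good items.
Subtract the second batch: 27−15=12 defective items and 8−3=5 good items.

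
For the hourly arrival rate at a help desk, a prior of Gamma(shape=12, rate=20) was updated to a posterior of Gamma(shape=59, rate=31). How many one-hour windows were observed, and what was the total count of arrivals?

n = 11 one-hour windows with total 47 arrivals

A Gamma(α, β) prior (rate parametrization) on a Poisson rate with n observations summing to S gives posterior Gamma(α+S, β+n).
Matching: Σxᵢ = 59 − 12 = 47 and n = 31 − 20 = 11.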